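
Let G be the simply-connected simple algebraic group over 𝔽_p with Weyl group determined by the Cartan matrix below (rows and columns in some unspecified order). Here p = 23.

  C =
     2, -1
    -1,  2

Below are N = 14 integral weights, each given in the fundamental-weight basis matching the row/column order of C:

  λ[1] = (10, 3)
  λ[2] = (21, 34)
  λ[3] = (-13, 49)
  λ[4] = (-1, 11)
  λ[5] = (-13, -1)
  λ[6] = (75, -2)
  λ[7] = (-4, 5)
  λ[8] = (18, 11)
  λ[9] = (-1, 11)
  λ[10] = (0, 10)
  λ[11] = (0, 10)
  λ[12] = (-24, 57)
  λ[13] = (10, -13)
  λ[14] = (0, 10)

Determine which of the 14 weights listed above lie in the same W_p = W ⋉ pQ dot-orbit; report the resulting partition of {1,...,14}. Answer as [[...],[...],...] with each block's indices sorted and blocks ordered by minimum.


Cartan matrix: type A_2 (|W|=6); un-permuting the 2 rows.

Ā_23 reps of the 14 weights (A_2, coords as presented):

    [1] (11, 4)
    [2] (1, 11)
    [3] (11, 4)
    [4] (0, 12)
    [5] (0, 12)
    [6] (6, 1)
    [7] (3, 3)
    [8] (11, 4)
    [9] (0, 12)
    [10] (1, 11)
    [11] (1, 11)
    [12] (0, 12)
    [13] (1, 11)
    [14] (1, 11)

The 14 indices split into 5 linkage classes (same alcove rep ⇔ same W_23-dot-orbit):

[[1, 3, 8], [2, 10, 11, 13, 14], [4, 5, 9, 12], [6], [7]]


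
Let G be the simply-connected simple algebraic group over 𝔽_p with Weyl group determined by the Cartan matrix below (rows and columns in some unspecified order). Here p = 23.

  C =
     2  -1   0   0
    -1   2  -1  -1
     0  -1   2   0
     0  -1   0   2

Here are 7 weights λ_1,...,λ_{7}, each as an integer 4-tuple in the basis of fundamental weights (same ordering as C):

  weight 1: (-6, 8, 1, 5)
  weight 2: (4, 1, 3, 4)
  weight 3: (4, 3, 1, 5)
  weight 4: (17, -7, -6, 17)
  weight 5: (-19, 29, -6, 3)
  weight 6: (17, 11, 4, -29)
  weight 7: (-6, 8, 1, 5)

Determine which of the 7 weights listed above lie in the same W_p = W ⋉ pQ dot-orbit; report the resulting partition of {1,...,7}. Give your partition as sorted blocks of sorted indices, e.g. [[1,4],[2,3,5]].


Root system D_4: the 4×4 matrix C matches after relabeling.

Ā_23 reps of the 7 weights (D_4, coords as presented):

  [1] (5, 4, 2, 6) · [2] (5, 2, 4, 5) · [3] (5, 4, 2, 6) · [4] (5, 2, 4, 5) · [5] (5, 2, 4, 5) · [6] (5, 2, 4, 5) · [7] (5, 4, 2, 6)

These 7 weights hit 2 W_23-dot-orbits; sizes (3, 4):

[[1, 3, 7], [2, 4, 5, 6]]


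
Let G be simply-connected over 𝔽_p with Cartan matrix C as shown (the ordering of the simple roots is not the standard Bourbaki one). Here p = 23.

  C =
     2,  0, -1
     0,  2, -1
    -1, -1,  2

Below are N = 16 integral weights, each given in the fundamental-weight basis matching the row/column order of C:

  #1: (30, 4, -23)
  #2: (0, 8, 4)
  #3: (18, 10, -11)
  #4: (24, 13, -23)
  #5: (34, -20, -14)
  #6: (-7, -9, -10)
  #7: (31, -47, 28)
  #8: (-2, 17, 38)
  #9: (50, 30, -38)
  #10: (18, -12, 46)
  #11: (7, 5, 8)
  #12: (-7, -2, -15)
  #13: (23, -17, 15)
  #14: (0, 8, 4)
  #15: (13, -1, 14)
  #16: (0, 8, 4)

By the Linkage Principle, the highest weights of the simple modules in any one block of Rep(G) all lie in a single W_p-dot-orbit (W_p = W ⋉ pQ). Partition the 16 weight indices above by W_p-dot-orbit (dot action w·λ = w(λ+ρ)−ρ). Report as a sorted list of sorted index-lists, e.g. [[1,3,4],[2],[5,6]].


Dynkin diagram of C (from the 4 off-diagonal −1 entries): A_3.

λ_j+ρ reflected into Ā_23 (⟨·,θ^∨⟩≤23); 3-tuples as given:

  1: (1, 9, 5);  2: (1, 9, 5);  3: (9, 1, 10);  4: (1, 6, 14);  5: (9, 1, 10);  6: (8, 6, 9);  7: (8, 6, 9);  8: (7, 10, 1);  9: (1, 9, 5);  10: (9, 1, 10);  11: (8, 6, 9);  12: (1, 6, 14);  13: (6, 0, 1);  14: (1, 9, 5);  15: (8, 6, 9);  16: (1, 9, 5)

The 16 indices split into 6 linkage classes (same alcove rep ⇔ same W_23-dot-orbit):

[[1, 2, 9, 14, 16], [3, 5, 10], [4, 12], [6, 7, 11, 15], [8], [13]]


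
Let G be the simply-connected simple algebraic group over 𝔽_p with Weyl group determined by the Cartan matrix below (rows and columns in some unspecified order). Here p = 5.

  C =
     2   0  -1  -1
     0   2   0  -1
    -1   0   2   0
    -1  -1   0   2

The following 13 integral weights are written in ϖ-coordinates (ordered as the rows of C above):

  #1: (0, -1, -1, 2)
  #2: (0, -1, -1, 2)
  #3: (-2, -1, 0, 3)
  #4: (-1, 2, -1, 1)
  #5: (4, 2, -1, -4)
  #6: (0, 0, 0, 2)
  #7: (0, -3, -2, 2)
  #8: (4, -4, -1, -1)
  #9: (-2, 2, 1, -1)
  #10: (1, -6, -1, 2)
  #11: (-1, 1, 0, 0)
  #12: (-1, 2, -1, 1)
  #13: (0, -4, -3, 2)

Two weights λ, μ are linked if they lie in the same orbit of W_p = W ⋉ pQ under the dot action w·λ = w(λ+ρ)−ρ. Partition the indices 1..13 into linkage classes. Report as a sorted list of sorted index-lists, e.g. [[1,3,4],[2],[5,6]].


A_4 Cartan matrix, 4 simple roots permuted; ρ=(1,1,1,1).

Alcove-folded reps (p=5, 13 weights, presented ϖ-order):

  1: (1, 0, 0, 3);  2: (1, 0, 0, 3);  3: (1, 0, 0, 3);  4: (0, 3, 0, 2);  5: (2, 0, 0, 3);  6: (1, 0, 0, 3);  7: (0, 2, 1, 1);  8: (2, 0, 0, 3);  9: (0, 2, 1, 1);  10: (0, 3, 0, 2);  11: (0, 2, 1, 1);  12: (0, 3, 0, 2);  13: (0, 2, 1, 1)

The 13 indices split into 4 linkage classes (same alcove rep ⇔ same W_5-dot-orbit):

[[1, 2, 3, 6], [4, 10, 12], [5, 8], [7, 9, 11, 13]]


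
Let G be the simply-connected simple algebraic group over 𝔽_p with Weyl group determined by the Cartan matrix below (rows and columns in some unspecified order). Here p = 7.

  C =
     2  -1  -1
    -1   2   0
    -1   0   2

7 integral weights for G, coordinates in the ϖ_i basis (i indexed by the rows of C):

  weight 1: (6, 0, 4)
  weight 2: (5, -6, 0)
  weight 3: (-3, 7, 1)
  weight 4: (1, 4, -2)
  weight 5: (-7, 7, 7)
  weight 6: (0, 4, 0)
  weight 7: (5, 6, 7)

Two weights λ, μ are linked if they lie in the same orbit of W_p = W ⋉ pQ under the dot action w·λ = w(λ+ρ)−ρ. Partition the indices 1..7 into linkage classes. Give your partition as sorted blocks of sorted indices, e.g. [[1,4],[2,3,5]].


Cartan matrix: type A_3 (|W|=24); un-permuting the 3 rows.

λ_j+ρ reflected into Ā_7 (⟨·,θ^∨⟩≤7); 3-tuples as given:

  [1] (1, 5, 1) · [2] (1, 5, 1) · [3] (1, 5, 1) · [4] (1, 5, 1) · [5] (4, 1, 1) · [6] (1, 5, 1) · [7] (6, 0, 1)

Partition of {1..7} into 3 W_7-dot-orbits:

[[1, 2, 3, 4, 6], [5], [7]]


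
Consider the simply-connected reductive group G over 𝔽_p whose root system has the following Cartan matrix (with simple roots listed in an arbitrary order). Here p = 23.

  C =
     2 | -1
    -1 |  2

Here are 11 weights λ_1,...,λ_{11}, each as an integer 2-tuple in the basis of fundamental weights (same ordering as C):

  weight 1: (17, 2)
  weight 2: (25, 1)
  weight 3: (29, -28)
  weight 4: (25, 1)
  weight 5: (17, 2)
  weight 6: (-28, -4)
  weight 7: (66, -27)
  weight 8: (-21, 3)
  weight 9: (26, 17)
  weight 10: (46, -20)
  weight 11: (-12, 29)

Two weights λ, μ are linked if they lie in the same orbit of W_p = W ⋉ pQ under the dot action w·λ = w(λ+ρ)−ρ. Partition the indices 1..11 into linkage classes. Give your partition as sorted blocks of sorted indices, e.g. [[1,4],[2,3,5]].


Type A_2, rank 2, |W|=6; reorder rows/cols to standard.

λ_j+ρ reflected into Ā_23 (⟨·,θ^∨⟩≤23); 2-tuples as given:

    λ_1 → (18, 3)
    λ_2 → (18, 3)
    λ_3 → (4, 16)
    λ_4 → (18, 3)
    λ_5 → (18, 3)
    λ_6 → (4, 16)
    λ_7 → (18, 3)
    λ_8 → (4, 16)
    λ_9 → (1, 4)
    λ_10 → (1, 4)
    λ_11 → (4, 12)

4 distinct reps among the 11 weights ⇒ 4 W_23-linkage classes:

[[1, 2, 4, 5, 7], [3, 6, 8], [9, 10], [11]]


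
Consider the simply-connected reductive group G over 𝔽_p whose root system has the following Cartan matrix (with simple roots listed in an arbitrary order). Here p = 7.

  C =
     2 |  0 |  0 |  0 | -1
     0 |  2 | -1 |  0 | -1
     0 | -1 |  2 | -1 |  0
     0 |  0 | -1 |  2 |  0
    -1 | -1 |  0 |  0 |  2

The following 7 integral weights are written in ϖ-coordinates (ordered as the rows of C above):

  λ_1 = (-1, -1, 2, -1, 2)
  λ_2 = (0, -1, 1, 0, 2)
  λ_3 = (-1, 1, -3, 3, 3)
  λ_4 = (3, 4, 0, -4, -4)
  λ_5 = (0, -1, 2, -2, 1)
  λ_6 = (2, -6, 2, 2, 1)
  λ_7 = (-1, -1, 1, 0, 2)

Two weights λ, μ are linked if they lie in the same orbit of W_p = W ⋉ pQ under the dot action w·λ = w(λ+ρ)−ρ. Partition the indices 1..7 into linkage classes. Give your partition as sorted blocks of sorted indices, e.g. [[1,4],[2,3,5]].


Root system A_5: the 5×5 matrix C matches after relabeling.

W_7-reps of the 7 weights in Ā_7 (same 5-coord order as C):

    λ_1+ρ ↦ (0, 0, 3, 0, 3)
    λ_2+ρ ↦ (1, 0, 2, 1, 3)
    λ_3+ρ ↦ (1, 0, 2, 1, 3)
    λ_4+ρ ↦ (1, 0, 2, 1, 3)
    λ_5+ρ ↦ (1, 0, 2, 1, 2)
    λ_6+ρ ↦ (0, 0, 2, 1, 3)
    λ_7+ρ ↦ (0, 0, 2, 1, 3)

These 7 weights hit 4 W_7-dot-orbits; sizes (1, 3, 1, 2):

[[1], [2, 3, 4], [5], [6, 7]]


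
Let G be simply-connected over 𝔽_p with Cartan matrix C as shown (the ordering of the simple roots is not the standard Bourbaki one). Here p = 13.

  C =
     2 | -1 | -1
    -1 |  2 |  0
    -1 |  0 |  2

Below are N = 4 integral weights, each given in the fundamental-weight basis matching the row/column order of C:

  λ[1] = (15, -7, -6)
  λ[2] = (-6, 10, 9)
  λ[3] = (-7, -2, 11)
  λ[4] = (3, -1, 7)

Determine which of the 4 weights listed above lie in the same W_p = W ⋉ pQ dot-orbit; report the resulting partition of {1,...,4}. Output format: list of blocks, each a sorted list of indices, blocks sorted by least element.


Dynkin diagram of C (from the 4 off-diagonal −1 entries): A_3.

W_13-reps of the 4 weights in Ā_13 (same 3-coord order as C):

  λ_1 → (5, 3, 2);  λ_2 → (5, 3, 2);  λ_3 → (1, 6, 5);  λ_4 → (4, 0, 8)

The 4 indices split into 3 linkage classes (same alcove rep ⇔ same W_13-dot-orbit):

[[1, 2], [3], [4]]


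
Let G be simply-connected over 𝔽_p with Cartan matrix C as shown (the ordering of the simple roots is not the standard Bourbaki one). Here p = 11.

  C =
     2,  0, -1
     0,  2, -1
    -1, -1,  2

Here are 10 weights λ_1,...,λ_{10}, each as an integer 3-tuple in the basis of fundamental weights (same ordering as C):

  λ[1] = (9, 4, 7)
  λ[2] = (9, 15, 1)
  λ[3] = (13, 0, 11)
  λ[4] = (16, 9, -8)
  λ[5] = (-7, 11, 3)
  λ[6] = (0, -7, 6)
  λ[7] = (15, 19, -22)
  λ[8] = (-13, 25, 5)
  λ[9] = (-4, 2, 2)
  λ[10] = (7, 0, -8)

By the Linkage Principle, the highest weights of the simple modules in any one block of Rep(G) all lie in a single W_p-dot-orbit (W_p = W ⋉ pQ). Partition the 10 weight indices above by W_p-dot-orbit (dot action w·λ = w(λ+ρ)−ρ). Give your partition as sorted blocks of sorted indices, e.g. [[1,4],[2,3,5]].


Root system A_3: the 3×3 matrix C matches after relabeling.

λ_j+ρ reflected into Ā_11 (⟨·,θ^∨⟩≤11); 3-tuples as given:

    λ_1+ρ ↦ (1, 6, 1)
    λ_2+ρ ↦ (1, 5, 1)
    λ_3+ρ ↦ (1, 6, 1)
    λ_4+ρ ↦ (1, 6, 1)
    λ_5+ρ ↦ (1, 5, 1)
    λ_6+ρ ↦ (1, 6, 1)
    λ_7+ρ ↦ (1, 5, 1)
    λ_8+ρ ↦ (1, 5, 1)
    λ_9+ρ ↦ (3, 3, 0)
    λ_10+ρ ↦ (1, 6, 1)

Grouping the 10 weights by Ā_11-representative: 3 linkage classes.

[[1, 3, 4, 6, 10], [2, 5, 7, 8], [9]]


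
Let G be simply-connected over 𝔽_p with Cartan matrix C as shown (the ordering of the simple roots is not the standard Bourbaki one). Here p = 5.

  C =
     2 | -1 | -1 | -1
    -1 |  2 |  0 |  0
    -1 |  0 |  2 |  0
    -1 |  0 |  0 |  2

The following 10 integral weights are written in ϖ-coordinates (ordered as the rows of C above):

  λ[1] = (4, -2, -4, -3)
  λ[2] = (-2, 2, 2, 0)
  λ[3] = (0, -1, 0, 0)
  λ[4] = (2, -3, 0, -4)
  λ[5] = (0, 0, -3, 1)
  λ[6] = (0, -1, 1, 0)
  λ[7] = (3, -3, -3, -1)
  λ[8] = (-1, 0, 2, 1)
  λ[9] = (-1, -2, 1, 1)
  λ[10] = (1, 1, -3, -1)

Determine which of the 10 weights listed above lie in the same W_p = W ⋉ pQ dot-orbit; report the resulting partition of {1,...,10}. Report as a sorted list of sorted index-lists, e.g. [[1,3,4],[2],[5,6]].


Cartan matrix: type D_4 (|W|=192); un-permuting the 4 rows.

Each λ_j+ρ reduced to Ā_5; 4-tuples below use C's row order:

  [1] (1, 0, 2, 1)
  [2] (0, 2, 2, 0)
  [3] (1, 0, 1, 1)
  [4] (1, 0, 1, 1)
  [5] (1, 0, 1, 1)
  [6] (1, 0, 2, 1)
  [7] (0, 2, 2, 0)
  [8] (1, 0, 2, 1)
  [9] (1, 0, 1, 1)
  [10] (0, 2, 2, 0)

Partition of {1..10} into 3 W_5-dot-orbits:

[[1, 6, 8], [2, 7, 10], [3, 4, 5, 9]]


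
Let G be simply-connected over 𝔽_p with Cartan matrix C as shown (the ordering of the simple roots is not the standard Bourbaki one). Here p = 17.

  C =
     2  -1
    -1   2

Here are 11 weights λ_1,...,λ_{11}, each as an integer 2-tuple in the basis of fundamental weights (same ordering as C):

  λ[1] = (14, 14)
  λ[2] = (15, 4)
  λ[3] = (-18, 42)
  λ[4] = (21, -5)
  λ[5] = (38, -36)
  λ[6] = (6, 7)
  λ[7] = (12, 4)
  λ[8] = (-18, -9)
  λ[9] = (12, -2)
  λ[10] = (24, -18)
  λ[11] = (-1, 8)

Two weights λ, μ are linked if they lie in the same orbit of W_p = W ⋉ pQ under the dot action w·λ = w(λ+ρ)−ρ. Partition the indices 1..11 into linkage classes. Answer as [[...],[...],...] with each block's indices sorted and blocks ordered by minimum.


Type A_2, rank 2, |W|=6; reorder rows/cols to standard.

W_17-reps of the 11 weights in Ā_17 (same 2-coord order as C):

    1: (2, 2)
    2: (12, 1)
    3: (0, 9)
    4: (12, 1)
    5: (12, 4)
    6: (7, 8)
    7: (12, 4)
    8: (0, 9)
    9: (12, 1)
    10: (0, 9)
    11: (0, 9)

Linkage partition of the 11 weights (5 classes, p=17):

[[1], [2, 4, 9], [3, 8, 10, 11], [5, 7], [6]]


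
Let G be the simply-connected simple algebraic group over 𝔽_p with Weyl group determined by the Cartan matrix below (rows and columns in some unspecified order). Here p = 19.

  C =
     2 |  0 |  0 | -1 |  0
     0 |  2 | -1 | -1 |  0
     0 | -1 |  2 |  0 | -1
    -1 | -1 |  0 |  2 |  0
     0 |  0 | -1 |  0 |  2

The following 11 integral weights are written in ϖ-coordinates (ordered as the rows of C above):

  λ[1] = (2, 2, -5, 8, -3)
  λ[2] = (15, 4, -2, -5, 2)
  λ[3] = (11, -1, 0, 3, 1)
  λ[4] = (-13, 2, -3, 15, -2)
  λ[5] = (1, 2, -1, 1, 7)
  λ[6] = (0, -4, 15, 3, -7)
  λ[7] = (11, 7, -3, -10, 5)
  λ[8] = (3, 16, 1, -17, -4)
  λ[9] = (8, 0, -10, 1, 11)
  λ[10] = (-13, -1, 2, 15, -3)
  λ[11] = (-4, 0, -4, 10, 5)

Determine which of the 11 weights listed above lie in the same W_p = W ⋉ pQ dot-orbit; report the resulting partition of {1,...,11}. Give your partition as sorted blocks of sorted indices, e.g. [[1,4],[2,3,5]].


C ↔ A_5 under row/col permutation; |W(A_5)| = 720.

Folding the 11 weights λ_j+ρ into Ā_19 (reps in the given 5-coord order):

  [1] (3, 2, 1, 6, 3)
  [2] (12, 0, 1, 4, 2)
  [3] (12, 0, 1, 4, 2)
  [4] (12, 0, 1, 4, 2)
  [5] (2, 3, 0, 2, 8)
  [6] (1, 3, 7, 1, 6)
  [7] (3, 2, 1, 6, 3)
  [8] (12, 0, 1, 4, 2)
  [9] (3, 2, 1, 6, 3)
  [10] (12, 0, 1, 4, 2)
  [11] (3, 2, 1, 6, 3)

4 distinct reps among the 11 weights ⇒ 4 W_19-linkage classes:

[[1, 7, 9, 11], [2, 3, 4, 8, 10], [5], [6]]


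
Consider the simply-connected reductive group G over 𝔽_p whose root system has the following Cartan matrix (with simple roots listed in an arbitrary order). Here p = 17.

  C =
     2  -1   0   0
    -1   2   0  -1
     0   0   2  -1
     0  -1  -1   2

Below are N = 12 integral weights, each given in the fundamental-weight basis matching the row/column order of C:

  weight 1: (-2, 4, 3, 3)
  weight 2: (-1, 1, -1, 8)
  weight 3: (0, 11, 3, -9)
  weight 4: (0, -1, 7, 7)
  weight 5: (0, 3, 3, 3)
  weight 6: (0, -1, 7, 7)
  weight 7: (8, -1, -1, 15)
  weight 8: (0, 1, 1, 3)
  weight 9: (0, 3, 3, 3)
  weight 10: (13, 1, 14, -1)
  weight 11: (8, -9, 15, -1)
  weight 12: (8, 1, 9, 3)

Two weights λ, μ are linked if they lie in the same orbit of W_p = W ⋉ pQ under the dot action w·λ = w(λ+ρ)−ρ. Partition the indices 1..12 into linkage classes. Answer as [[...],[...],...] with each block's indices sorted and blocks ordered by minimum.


A_4 Cartan matrix, 4 simple roots permuted; ρ=(1,1,1,1).

Alcove-folded reps (p=17, 12 weights, presented ϖ-order):

    [1] (1, 4, 4, 4)
    [2] (0, 2, 0, 9)
    [3] (1, 4, 4, 4)
    [4] (1, 0, 8, 8)
    [5] (1, 4, 4, 4)
    [6] (1, 0, 8, 8)
    [7] (1, 0, 8, 8)
    [8] (1, 2, 2, 4)
    [9] (1, 4, 4, 4)
    [10] (0, 2, 1, 0)
    [11] (1, 0, 8, 8)
    [12] (1, 2, 2, 4)

5 distinct reps among the 12 weights ⇒ 5 W_17-linkage classes:

[[1, 3, 5, 9], [2], [4, 6, 7, 11], [8, 12], [10]]


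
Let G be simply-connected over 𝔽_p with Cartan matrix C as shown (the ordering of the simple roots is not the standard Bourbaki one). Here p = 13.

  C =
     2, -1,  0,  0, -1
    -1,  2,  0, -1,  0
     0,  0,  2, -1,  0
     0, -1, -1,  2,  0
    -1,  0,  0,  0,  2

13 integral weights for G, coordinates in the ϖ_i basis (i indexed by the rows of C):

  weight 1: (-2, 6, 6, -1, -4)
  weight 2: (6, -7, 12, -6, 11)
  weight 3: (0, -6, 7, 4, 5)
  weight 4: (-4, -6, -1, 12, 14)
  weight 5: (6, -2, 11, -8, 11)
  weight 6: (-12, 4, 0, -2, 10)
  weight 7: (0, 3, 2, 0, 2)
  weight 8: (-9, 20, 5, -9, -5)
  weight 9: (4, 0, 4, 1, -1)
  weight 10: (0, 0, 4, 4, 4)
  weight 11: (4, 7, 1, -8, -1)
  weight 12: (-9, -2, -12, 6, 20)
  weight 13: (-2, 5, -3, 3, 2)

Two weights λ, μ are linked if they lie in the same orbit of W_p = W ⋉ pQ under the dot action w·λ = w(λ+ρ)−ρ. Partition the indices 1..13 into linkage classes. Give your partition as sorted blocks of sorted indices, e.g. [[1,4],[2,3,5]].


A_5 Cartan matrix, 5 simple roots permuted; ρ=(1,1,1,1,1).

λ_j+ρ reflected into Ā_13 (⟨·,θ^∨⟩≤13); 5-tuples as given:

  [1] (3, 3, 6, 0, 0)
  [2] (4, 1, 6, 0, 0)
  [3] (4, 1, 6, 0, 0)
  [4] (5, 1, 5, 2, 0)
  [5] (1, 1, 1, 5, 1)
  [6] (4, 1, 6, 0, 0)
  [7] (1, 4, 3, 1, 3)
  [8] (4, 1, 6, 0, 0)
  [9] (5, 1, 5, 2, 0)
  [10] (1, 1, 1, 5, 1)
  [11] (5, 1, 5, 2, 0)
  [12] (4, 1, 6, 0, 0)
  [13] (1, 5, 2, 2, 2)

The 13 indices split into 6 linkage classes (same alcove rep ⇔ same W_13-dot-orbit):

[[1], [2, 3, 6, 8, 12], [4, 9, 11], [5, 10], [7], [13]]


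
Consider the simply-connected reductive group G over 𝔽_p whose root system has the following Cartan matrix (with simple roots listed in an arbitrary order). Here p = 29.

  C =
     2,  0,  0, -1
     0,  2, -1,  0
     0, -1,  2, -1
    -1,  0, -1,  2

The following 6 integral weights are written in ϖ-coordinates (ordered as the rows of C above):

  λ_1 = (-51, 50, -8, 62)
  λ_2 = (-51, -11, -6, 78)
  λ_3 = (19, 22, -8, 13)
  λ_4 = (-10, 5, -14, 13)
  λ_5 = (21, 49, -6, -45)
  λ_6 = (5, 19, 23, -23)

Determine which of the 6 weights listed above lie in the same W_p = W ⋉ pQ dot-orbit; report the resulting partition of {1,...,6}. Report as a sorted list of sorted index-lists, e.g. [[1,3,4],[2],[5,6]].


Root system A_4: the 4×4 matrix C matches after relabeling.

Each λ_j+ρ reduced to Ā_29; 4-tuples below use C's row order:

    λ_1+ρ ↦ (1, 5, 2, 6)
    λ_2+ρ ↦ (5, 6, 8, 0)
    λ_3+ρ ↦ (1, 5, 2, 6)
    λ_4+ρ ↦ (1, 5, 2, 6)
    λ_5+ρ ↦ (1, 5, 2, 6)
    λ_6+ρ ↦ (1, 5, 2, 6)

Grouping the 6 weights by Ā_29-representative: 2 linkage classes.

[[1, 3, 4, 5, 6], [2]]


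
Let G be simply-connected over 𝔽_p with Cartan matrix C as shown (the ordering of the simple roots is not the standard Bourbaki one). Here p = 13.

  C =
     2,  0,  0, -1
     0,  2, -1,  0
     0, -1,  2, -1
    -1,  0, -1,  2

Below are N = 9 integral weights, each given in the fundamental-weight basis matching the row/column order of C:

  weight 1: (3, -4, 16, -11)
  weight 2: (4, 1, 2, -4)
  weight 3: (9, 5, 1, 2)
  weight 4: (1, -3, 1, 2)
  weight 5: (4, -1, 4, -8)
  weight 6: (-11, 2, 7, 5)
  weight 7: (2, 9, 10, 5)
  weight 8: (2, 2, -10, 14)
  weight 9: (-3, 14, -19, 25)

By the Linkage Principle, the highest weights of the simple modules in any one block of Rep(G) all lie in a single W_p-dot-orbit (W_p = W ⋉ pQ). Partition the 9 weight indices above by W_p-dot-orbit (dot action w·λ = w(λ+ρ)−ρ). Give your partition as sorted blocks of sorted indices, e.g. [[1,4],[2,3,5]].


Root system A_4: the 4×4 matrix C matches after relabeling.

Each λ_j+ρ reduced to Ā_13; 4-tuples below use C's row order:

    1: (2, 1, 3, 4)
    2: (2, 2, 0, 3)
    3: (2, 2, 0, 3)
    4: (2, 2, 0, 3)
    5: (2, 2, 0, 3)
    6: (2, 1, 3, 4)
    7: (2, 1, 3, 4)
    8: (2, 1, 3, 4)
    9: (2, 2, 0, 3)

These 9 weights hit 2 W_13-dot-orbits; sizes (4, 5):

[[1, 6, 7, 8], [2, 3, 4, 5, 9]]


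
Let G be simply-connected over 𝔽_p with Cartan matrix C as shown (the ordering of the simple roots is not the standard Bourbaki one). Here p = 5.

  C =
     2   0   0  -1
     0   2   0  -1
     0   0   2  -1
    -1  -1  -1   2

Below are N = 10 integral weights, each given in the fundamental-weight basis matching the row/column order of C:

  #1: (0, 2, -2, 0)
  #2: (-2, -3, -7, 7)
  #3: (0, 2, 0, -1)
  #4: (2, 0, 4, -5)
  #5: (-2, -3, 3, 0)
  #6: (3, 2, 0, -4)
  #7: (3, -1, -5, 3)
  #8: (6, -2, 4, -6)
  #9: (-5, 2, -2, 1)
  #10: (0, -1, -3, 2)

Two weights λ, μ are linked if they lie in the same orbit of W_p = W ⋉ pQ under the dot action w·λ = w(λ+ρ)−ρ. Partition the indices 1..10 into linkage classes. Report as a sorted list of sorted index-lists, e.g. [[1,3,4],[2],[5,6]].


D_4 Cartan matrix, 4 simple roots permuted; ρ=(1,1,1,1).

Folding the 10 weights λ_j+ρ into Ā_5 (reps in the given 4-coord order):

  1: (1, 3, 1, 0)
  2: (1, 0, 2, 1)
  3: (1, 3, 1, 0)
  4: (1, 3, 1, 0)
  5: (1, 0, 2, 1)
  6: (1, 0, 2, 1)
  7: (1, 3, 1, 0)
  8: (1, 3, 1, 0)
  9: (1, 0, 2, 1)
  10: (1, 0, 2, 1)

Linkage partition of the 10 weights (2 classes, p=5):

[[1, 3, 4, 7, 8], [2, 5, 6, 9, 10]]


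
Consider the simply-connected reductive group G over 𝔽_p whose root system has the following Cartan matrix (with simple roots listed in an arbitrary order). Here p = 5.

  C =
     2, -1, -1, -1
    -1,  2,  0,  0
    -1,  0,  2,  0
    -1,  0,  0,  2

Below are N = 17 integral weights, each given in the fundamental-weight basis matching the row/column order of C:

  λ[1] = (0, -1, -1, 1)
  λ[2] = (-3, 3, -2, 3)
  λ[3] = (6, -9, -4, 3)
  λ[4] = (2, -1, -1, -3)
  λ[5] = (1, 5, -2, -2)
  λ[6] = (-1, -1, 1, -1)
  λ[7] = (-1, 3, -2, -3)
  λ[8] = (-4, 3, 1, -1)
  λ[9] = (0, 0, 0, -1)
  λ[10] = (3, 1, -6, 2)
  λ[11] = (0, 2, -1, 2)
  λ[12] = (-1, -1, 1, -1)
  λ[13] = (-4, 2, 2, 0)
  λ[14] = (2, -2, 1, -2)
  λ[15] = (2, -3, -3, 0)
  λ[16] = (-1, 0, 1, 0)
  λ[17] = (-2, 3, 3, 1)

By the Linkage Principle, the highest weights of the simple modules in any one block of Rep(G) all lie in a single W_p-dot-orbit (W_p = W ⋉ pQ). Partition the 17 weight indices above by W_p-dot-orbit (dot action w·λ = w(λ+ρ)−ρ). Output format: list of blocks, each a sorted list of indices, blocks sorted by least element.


Root system D_4: the 4×4 matrix C matches after relabeling.

Folding the 17 weights λ_j+ρ into Ā_5 (reps in the given 4-coord order):

  [1] (1, 0, 0, 2)
  [2] (0, 1, 2, 1)
  [3] (1, 1, 0, 1)
  [4] (1, 0, 0, 2)
  [5] (0, 2, 1, 1)
  [6] (0, 0, 2, 0)
  [7] (0, 1, 2, 1)
  [8] (1, 0, 0, 2)
  [9] (1, 1, 1, 0)
  [10] (0, 2, 1, 1)
  [11] (0, 1, 2, 1)
  [12] (0, 0, 2, 0)
  [13] (1, 0, 0, 2)
  [14] (0, 1, 2, 1)
  [15] (1, 1, 1, 0)
  [16] (0, 1, 2, 1)
  [17] (1, 0, 0, 2)

6 distinct reps among the 17 weights ⇒ 6 W_5-linkage classes:

[[1, 4, 8, 13, 17], [2, 7, 11, 14, 16], [3], [5, 10], [6, 12], [9, 15]]


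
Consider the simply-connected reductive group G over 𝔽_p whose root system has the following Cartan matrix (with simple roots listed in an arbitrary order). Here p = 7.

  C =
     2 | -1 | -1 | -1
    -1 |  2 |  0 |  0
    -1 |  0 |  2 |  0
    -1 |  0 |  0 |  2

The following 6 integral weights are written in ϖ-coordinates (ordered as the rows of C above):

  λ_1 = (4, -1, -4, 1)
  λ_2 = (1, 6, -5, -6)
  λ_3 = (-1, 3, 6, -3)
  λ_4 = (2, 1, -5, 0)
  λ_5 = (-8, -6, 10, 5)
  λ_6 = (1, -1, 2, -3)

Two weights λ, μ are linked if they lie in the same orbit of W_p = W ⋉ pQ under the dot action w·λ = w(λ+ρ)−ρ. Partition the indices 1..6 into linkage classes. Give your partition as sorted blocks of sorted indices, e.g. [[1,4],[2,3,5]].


Dynkin diagram of C (from the 6 off-diagonal −1 entries): D_4.

Alcove-folded reps (p=7, 6 weights, presented ϖ-order):

  λ_1 → (0, 0, 3, 2) · λ_2 → (0, 0, 3, 2) · λ_3 → (0, 0, 3, 2) · λ_4 → (1, 1, 3, 0) · λ_5 → (1, 1, 3, 0) · λ_6 → (0, 0, 3, 2)

2 distinct reps among the 6 weights ⇒ 2 W_7-linkage classes:

[[1, 2, 3, 6], [4, 5]]


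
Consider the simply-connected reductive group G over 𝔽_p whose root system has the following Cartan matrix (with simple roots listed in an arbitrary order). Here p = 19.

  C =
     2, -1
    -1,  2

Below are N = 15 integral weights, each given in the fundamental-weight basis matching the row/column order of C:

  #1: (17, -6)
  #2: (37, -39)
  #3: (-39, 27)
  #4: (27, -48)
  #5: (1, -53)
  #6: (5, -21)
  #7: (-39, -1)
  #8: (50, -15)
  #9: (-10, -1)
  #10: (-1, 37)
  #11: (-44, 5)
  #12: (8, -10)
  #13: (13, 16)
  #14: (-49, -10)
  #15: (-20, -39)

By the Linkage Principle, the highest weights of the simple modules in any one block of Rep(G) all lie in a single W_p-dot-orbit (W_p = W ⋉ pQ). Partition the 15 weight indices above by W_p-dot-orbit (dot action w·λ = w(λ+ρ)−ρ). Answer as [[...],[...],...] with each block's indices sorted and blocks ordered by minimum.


Dynkin diagram of C (from the 2 off-diagonal −1 entries): A_2.

λ_j+ρ reflected into Ā_19 (⟨·,θ^∨⟩≤19); 2-tuples as given:

  λ_1 → (13, 5);  λ_2 → (19, 0);  λ_3 → (0, 9);  λ_4 → (0, 9);  λ_5 → (2, 5);  λ_6 → (13, 5);  λ_7 → (19, 0);  λ_8 → (13, 5);  λ_9 → (0, 9);  λ_10 → (19, 0);  λ_11 → (13, 5);  λ_12 → (0, 9);  λ_13 → (2, 5);  λ_14 → (0, 9);  λ_15 → (19, 0)

Linkage partition of the 15 weights (4 classes, p=19):

[[1, 6, 8, 11], [2, 7, 10, 15], [3, 4, 9, 12, 14], [5, 13]]


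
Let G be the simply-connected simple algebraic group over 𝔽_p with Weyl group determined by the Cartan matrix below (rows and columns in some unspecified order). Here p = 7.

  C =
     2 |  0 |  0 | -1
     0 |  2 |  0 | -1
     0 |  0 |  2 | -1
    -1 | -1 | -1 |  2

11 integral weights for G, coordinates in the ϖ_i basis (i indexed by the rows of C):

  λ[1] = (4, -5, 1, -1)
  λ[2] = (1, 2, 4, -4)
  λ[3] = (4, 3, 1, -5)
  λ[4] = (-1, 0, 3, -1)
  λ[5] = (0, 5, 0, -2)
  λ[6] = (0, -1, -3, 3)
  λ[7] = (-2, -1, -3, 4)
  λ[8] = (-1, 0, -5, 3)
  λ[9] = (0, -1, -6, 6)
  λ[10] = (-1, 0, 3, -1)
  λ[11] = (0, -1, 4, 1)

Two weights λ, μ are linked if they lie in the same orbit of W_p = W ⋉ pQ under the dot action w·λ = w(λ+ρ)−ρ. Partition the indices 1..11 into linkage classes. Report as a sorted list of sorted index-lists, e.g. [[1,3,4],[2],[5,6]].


Dynkin diagram of C (from the 6 off-diagonal −1 entries): D_4.

Alcove-folded reps (p=7, 11 weights, presented ϖ-order):

    [1] (1, 0, 2, 2)
    [2] (1, 0, 2, 2)
    [3] (1, 0, 2, 2)
    [4] (0, 1, 4, 0)
    [5] (0, 5, 0, 1)
    [6] (1, 0, 2, 2)
    [7] (1, 0, 2, 2)
    [8] (0, 1, 4, 0)
    [9] (0, 1, 4, 0)
    [10] (0, 1, 4, 0)
    [11] (0, 1, 4, 0)

These 11 weights hit 3 W_7-dot-orbits; sizes (5, 5, 1):

[[1, 2, 3, 6, 7], [4, 8, 9, 10, 11], [5]]


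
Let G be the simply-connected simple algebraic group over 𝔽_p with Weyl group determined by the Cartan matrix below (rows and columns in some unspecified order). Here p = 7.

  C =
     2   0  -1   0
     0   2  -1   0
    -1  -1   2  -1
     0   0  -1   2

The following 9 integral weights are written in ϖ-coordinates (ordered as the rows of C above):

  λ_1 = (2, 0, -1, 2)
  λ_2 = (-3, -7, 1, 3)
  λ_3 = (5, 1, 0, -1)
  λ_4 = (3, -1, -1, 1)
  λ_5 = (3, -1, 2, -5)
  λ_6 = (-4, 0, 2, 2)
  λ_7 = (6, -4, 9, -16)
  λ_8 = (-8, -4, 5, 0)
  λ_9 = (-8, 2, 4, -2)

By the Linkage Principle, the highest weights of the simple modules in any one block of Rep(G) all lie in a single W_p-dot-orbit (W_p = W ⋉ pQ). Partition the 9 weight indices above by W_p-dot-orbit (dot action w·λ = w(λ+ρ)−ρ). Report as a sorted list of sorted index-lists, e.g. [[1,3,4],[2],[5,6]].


Cartan matrix: type D_4 (|W|=192); un-permuting the 4 rows.

λ_j+ρ reflected into Ā_7 (⟨·,θ^∨⟩≤7); 4-tuples as given:

  1: (3, 1, 0, 3) · 2: (4, 0, 0, 2) · 3: (4, 0, 0, 2) · 4: (4, 0, 0, 2) · 5: (3, 1, 0, 3) · 6: (3, 1, 0, 3) · 7: (4, 0, 0, 2) · 8: (3, 1, 0, 3) · 9: (4, 0, 0, 2)

Grouping the 9 weights by Ā_7-representative: 2 linkage classes.

[[1, 5, 6, 8], [2, 3, 4, 7, 9]]


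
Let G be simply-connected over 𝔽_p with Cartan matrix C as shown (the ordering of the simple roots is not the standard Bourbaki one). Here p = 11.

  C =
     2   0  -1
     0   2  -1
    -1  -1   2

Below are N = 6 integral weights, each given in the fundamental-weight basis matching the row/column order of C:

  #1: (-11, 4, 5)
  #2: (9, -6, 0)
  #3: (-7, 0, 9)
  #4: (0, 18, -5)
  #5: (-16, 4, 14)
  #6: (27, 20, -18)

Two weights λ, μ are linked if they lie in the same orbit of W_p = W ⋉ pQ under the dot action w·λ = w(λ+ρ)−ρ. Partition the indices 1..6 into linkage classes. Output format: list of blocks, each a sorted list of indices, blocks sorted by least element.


Type A_3, rank 3, |W|=24; reorder rows/cols to standard.

λ_j+ρ reflected into Ā_11 (⟨·,θ^∨⟩≤11); 3-tuples as given:

  λ_1+ρ ↦ (6, 1, 4) · λ_2+ρ ↦ (6, 1, 4) · λ_3+ρ ↦ (6, 1, 4) · λ_4+ρ ↦ (1, 3, 4) · λ_5+ρ ↦ (2, 0, 4) · λ_6+ρ ↦ (6, 1, 4)

Linkage partition of the 6 weights (3 classes, p=11):

[[1, 2, 3, 6], [4], [5]]


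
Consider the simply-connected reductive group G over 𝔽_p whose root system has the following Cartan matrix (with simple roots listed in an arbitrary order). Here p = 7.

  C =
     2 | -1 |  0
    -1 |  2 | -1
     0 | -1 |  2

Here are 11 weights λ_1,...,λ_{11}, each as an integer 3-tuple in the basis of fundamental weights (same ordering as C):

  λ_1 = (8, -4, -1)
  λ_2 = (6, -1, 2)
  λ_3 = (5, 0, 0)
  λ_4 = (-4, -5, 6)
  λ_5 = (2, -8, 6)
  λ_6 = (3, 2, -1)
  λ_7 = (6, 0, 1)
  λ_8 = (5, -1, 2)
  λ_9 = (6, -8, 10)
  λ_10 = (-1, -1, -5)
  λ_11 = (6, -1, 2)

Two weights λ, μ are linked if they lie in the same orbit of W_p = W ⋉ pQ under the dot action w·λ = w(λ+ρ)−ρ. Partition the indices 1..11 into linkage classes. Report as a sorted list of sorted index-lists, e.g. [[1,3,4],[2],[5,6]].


Type A_3, rank 3, |W|=24; reorder rows/cols to standard.

Ā_7 reps of the 11 weights (A_3, coords as presented):

  λ_1+ρ ↦ (4, 0, 1) · λ_2+ρ ↦ (4, 0, 0) · λ_3+ρ ↦ (5, 1, 0) · λ_4+ρ ↦ (4, 3, 0) · λ_5+ρ ↦ (4, 3, 0) · λ_6+ρ ↦ (4, 3, 0) · λ_7+ρ ↦ (4, 0, 1) · λ_8+ρ ↦ (4, 0, 1) · λ_9+ρ ↦ (4, 3, 0) · λ_10+ρ ↦ (4, 0, 0) · λ_11+ρ ↦ (4, 0, 0)

Linkage partition of the 11 weights (4 classes, p=7):

[[1, 7, 8], [2, 10, 11], [3], [4, 5, 6, 9]]


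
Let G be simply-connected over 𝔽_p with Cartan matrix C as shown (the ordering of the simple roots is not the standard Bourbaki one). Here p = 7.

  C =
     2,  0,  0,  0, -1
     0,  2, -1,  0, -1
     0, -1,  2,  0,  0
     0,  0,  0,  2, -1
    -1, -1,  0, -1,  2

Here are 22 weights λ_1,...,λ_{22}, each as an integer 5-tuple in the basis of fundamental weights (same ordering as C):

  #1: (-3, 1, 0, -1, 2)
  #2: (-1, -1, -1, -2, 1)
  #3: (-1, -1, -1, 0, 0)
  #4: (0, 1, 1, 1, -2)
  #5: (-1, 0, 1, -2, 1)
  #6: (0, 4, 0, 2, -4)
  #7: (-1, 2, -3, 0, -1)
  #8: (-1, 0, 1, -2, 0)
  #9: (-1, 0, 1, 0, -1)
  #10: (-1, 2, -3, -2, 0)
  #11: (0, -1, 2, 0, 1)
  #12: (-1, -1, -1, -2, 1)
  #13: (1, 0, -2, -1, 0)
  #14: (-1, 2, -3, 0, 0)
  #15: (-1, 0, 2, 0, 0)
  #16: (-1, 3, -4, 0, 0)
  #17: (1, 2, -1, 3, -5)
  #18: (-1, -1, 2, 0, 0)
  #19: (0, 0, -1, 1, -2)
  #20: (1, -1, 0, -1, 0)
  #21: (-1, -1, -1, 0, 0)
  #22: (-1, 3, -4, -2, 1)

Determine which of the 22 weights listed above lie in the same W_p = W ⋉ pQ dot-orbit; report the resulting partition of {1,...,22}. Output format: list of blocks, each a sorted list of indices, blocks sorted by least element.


D_5 Cartan matrix, 5 simple roots permuted; ρ=(1,1,1,1,1).

Folding the 22 weights λ_j+ρ into Ā_7 (reps in the given 5-coord order):

  1: (2, 0, 1, 0, 1)
  2: (0, 0, 0, 1, 1)
  3: (0, 0, 0, 1, 1)
  4: (0, 1, 2, 1, 1)
  5: (0, 1, 2, 1, 1)
  6: (2, 0, 1, 0, 1)
  7: (0, 1, 2, 1, 0)
  8: (0, 1, 2, 1, 0)
  9: (0, 1, 2, 1, 0)
  10: (0, 1, 2, 1, 0)
  11: (1, 2, 1, 1, 0)
  12: (0, 0, 0, 1, 1)
  13: (2, 0, 1, 0, 1)
  14: (0, 1, 2, 1, 1)
  15: (0, 0, 3, 1, 1)
  16: (0, 0, 3, 1, 1)
  17: (2, 0, 1, 0, 1)
  18: (0, 0, 3, 1, 1)
  19: (0, 0, 0, 1, 1)
  20: (2, 0, 1, 0, 1)
  21: (0, 0, 0, 1, 1)
  22: (0, 0, 3, 1, 1)

Grouping the 22 weights by Ā_7-representative: 6 linkage classes.

[[1, 6, 13, 17, 20], [2, 3, 12, 19, 21], [4, 5, 14], [7, 8, 9, 10], [11], [15, 16, 18, 22]]


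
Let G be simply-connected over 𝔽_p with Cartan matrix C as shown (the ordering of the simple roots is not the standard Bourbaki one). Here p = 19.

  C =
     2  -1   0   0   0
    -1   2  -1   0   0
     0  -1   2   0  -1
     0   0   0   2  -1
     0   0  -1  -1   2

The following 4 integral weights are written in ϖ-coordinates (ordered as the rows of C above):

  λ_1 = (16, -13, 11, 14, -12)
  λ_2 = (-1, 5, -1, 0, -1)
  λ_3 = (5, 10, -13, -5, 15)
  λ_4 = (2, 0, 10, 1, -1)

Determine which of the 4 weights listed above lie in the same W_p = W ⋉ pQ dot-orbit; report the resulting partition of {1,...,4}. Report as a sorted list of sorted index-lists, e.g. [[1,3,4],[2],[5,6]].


Dynkin diagram of C (from the 8 off-diagonal −1 entries): A_5.

λ_j+ρ reflected into Ā_19 (⟨·,θ^∨⟩≤19); 5-tuples as given:

    λ_1+ρ ↦ (3, 1, 11, 2, 0)
    λ_2+ρ ↦ (0, 6, 0, 1, 0)
    λ_3+ρ ↦ (3, 1, 11, 2, 0)
    λ_4+ρ ↦ (3, 1, 11, 2, 0)

2 distinct reps among the 4 weights ⇒ 2 W_19-linkage classes:

[[1, 3, 4], [2]]


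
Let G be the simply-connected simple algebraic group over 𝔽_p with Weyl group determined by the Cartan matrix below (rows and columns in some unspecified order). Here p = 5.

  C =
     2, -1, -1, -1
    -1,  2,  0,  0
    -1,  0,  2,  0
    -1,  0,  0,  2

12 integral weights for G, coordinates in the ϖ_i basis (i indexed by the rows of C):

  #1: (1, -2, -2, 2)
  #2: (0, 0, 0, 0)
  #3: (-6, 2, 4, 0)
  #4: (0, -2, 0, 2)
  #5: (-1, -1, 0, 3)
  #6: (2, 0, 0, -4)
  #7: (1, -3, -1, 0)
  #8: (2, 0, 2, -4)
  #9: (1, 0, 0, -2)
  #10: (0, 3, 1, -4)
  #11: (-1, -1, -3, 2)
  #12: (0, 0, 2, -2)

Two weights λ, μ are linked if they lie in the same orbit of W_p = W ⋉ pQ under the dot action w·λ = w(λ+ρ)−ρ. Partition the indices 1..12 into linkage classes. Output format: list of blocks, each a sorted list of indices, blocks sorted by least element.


Type D_4, rank 4, |W|=192; reorder rows/cols to standard.

W_5-reps of the 12 weights in Ā_5 (same 4-coord order as C):

  [1] (0, 1, 1, 3) · [2] (1, 1, 1, 1) · [3] (0, 1, 1, 3) · [4] (0, 1, 1, 3) · [5] (0, 0, 1, 4) · [6] (0, 1, 1, 3) · [7] (0, 2, 0, 1) · [8] (1, 1, 1, 1) · [9] (1, 1, 1, 1) · [10] (0, 2, 0, 1) · [11] (0, 2, 0, 1) · [12] (0, 1, 3, 1)

The 12 indices split into 5 linkage classes (same alcove rep ⇔ same W_5-dot-orbit):

[[1, 3, 4, 6], [2, 8, 9], [5], [7, 10, 11], [12]]


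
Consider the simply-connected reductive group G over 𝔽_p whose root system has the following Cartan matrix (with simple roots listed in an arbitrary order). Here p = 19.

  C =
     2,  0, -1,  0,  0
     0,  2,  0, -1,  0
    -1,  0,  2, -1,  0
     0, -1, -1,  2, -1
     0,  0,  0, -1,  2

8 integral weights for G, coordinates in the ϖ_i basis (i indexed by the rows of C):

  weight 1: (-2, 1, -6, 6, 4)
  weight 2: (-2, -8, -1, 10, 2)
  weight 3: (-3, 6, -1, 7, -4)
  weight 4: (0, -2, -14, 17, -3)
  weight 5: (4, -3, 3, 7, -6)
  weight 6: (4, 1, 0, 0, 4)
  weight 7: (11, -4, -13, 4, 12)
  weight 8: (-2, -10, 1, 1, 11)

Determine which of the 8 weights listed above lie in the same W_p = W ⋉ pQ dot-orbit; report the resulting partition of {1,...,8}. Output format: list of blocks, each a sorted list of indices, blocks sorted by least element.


Dynkin diagram of C (from the 8 off-diagonal −1 entries): D_5.

W_19-reps of the 8 weights in Ā_19 (same 5-coord order as C):

  λ_1 → (5, 2, 1, 1, 5)
  λ_2 → (0, 7, 1, 3, 3)
  λ_3 → (0, 7, 1, 3, 3)
  λ_4 → (11, 1, 1, 1, 2)
  λ_5 → (5, 2, 1, 1, 5)
  λ_6 → (5, 2, 1, 1, 5)
  λ_7 → (0, 7, 1, 3, 3)
  λ_8 → (5, 2, 1, 1, 5)

Linkage partition of the 8 weights (3 classes, p=19):

[[1, 5, 6, 8], [2, 3, 7], [4]]


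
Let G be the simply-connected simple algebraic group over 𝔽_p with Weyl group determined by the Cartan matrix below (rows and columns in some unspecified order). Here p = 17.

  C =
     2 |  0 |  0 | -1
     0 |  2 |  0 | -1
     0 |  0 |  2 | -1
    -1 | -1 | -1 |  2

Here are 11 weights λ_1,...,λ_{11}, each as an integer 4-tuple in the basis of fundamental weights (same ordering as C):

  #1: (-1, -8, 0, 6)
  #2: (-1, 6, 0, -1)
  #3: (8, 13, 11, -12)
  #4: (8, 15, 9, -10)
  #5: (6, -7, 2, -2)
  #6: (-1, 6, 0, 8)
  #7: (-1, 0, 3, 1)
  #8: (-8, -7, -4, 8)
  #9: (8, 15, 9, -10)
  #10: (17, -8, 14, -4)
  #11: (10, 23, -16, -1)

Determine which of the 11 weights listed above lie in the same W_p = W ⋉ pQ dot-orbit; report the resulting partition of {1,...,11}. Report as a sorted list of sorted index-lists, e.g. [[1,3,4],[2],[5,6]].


C ↔ D_4 under row/col permutation; |W(D_4)| = 192.

λ_j+ρ reflected into Ā_17 (⟨·,θ^∨⟩≤17); 4-tuples as given:

  λ_1 → (0, 7, 1, 0);  λ_2 → (0, 7, 1, 0);  λ_3 → (2, 3, 1, 2);  λ_4 → (0, 7, 1, 0);  λ_5 → (0, 1, 4, 2);  λ_6 → (0, 7, 1, 0);  λ_7 → (0, 1, 4, 2);  λ_8 → (0, 1, 4, 2);  λ_9 → (0, 7, 1, 0);  λ_10 → (2, 3, 1, 2);  λ_11 → (0, 1, 4, 2)

The 11 indices split into 3 linkage classes (same alcove rep ⇔ same W_17-dot-orbit):

[[1, 2, 4, 6, 9], [3, 10], [5, 7, 8, 11]]


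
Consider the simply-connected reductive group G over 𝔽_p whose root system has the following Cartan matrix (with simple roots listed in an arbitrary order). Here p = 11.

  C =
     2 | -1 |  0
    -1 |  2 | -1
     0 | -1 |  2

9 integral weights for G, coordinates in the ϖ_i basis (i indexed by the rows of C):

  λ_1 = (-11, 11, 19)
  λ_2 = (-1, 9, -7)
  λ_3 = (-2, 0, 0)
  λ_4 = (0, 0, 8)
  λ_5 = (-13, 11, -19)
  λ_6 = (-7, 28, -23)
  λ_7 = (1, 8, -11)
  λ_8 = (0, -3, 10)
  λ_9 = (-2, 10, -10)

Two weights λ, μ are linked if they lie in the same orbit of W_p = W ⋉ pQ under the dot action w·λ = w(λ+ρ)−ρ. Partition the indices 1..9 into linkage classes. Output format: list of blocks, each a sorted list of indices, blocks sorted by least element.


Dynkin diagram of C (from the 4 off-diagonal −1 entries): A_3.

W_11-reps of the 9 weights in Ā_11 (same 3-coord order as C):

  λ_1+ρ ↦ (1, 1, 9);  λ_2+ρ ↦ (0, 4, 6);  λ_3+ρ ↦ (1, 0, 1);  λ_4+ρ ↦ (1, 1, 9);  λ_5+ρ ↦ (0, 4, 6);  λ_6+ρ ↦ (0, 4, 6);  λ_7+ρ ↦ (1, 1, 9);  λ_8+ρ ↦ (1, 1, 9);  λ_9+ρ ↦ (1, 1, 9)

3 distinct reps among the 9 weights ⇒ 3 W_11-linkage classes:

[[1, 4, 7, 8, 9], [2, 5, 6], [3]]


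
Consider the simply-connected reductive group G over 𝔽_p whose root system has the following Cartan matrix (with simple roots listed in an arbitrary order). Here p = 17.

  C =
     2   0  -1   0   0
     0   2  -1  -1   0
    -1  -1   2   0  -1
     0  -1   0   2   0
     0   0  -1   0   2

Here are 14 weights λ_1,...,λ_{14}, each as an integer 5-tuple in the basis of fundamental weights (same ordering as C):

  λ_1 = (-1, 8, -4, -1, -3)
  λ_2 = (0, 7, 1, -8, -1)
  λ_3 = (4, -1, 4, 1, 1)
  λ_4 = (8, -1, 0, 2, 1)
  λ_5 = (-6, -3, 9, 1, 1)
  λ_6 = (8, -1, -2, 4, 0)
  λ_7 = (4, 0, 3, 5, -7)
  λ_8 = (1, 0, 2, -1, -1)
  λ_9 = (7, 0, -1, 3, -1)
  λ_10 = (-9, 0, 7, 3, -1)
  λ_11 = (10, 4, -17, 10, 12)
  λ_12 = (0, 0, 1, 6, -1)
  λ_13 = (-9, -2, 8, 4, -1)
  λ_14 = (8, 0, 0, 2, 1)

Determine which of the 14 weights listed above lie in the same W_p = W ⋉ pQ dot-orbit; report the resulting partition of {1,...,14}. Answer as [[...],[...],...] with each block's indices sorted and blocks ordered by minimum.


C ↔ D_5 under row/col permutation; |W(D_5)| = 1920.

Ā_17 reps of the 14 weights (D_5, coords as presented):

  1: (2, 1, 3, 0, 0);  2: (1, 1, 2, 7, 0);  3: (5, 2, 3, 0, 2);  4: (9, 0, 1, 3, 2);  5: (5, 2, 3, 0, 2);  6: (8, 1, 0, 4, 0);  7: (3, 1, 1, 5, 4);  8: (2, 1, 3, 0, 0);  9: (8, 1, 0, 4, 0);  10: (8, 1, 0, 4, 0);  11: (2, 1, 3, 0, 0);  12: (1, 1, 2, 7, 0);  13: (8, 1, 0, 4, 0);  14: (9, 0, 1, 3, 2)

6 distinct reps among the 14 weights ⇒ 6 W_17-linkage classes:

[[1, 8, 11], [2, 12], [3, 5], [4, 14], [6, 9, 10, 13], [7]]
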